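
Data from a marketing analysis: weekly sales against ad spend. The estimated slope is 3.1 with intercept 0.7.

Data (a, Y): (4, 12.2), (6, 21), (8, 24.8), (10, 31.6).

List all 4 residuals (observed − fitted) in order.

-0.9, 1.7, -0.7, -0.1

a=4: Ŷ = 0.7 + 3.1·4 = 13.1; e = 12.2 − 13.1 = -0.9
a=6: Ŷ = 0.7 + 3.1·6 = 19.3; e = 21 − 19.3 = 1.7
a=8: Ŷ = 0.7 + 3.1·8 = 25.5; e = 24.8 − 25.5 = -0.7
a=10: Ŷ = 0.7 + 3.1·10 = 31.7; e = 31.6 − 31.7 = -0.1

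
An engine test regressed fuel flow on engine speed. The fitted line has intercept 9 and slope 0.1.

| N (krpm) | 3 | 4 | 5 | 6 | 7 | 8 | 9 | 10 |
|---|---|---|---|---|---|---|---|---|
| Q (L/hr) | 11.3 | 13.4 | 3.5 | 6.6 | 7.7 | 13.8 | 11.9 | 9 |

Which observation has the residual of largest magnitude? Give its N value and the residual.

N = 5, e = -6

N=3: Q̂ = 9 + 0.1·3 = 9.3; e = 11.3 − 9.3 = 2
N=4: Q̂ = 9 + 0.1·4 = 9.4; e = 13.4 − 9.4 = 4
N=5: Q̂ = 9 + 0.1·5 = 9.5; e = 3.5 − 9.5 = -6
N=6: Q̂ = 9 + 0.1·6 = 9.6; e = 6.6 − 9.6 = -3
N=7: Q̂ = 9 + 0.1·7 = 9.7; e = 7.7 − 9.7 = -2
N=8: Q̂ = 9 + 0.1·8 = 9.8; e = 13.8 − 9.8 = 4
N=9: Q̂ = 9 + 0.1·9 = 9.9; e = 11.9 − 9.9 = 2
N=10: Q̂ = 9 + 0.1·10 = 10; e = 9 − 10 = -1
Largest |e| is 6 at N = 5, residual -6.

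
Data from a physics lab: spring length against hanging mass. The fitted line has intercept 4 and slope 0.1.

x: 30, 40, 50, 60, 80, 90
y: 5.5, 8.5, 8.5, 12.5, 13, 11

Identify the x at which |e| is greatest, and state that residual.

x=30: ŷ = 4 + 0.1·30 = 7; e = 5.5 − 7 = -1.5
x=40: ŷ = 4 + 0.1·40 = 8; e = 8.5 − 8 = 0.5
x=50: ŷ = 4 + 0.1·50 = 9; e = 8.5 − 9 = -0.5
x=60: ŷ = 4 + 0.1·60 = 10; e = 12.5 − 10 = 2.5
x=80: ŷ = 4 + 0.1·80 = 12; e = 13 − 12 = 1
x=90: ŷ = 4 + 0.1·90 = 13; e = 11 − 13 = -2
Largest |e| is 2.5 at x = 60, residual 2.5.

x = 60, e = 2.5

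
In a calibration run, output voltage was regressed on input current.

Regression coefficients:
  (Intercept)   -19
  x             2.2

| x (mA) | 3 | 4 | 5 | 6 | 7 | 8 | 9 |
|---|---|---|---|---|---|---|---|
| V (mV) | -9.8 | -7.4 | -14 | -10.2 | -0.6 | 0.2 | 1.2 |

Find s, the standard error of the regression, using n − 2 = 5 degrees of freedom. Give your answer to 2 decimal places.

x=3: V̂ = -19 + 2.2·3 = -12.4; e = -9.8 − (-12.4) = 2.6
x=4: V̂ = -19 + 2.2·4 = -10.2; e = -7.4 − (-10.2) = 2.8
x=5: V̂ = -19 + 2.2·5 = -8; e = -14 − (-8) = -6
x=6: V̂ = -19 + 2.2·6 = -5.8; e = -10.2 − (-5.8) = -4.4
x=7: V̂ = -19 + 2.2·7 = -3.6; e = -0.6 − (-3.6) = 3
x=8: V̂ = -19 + 2.2·8 = -1.4; e = 0.2 − (-1.4) = 1.6
x=9: V̂ = -19 + 2.2·9 = 0.8; e = 1.2 − 0.8 = 0.4
SSE = 6.76 + 7.84 + 36 + 19.36 + 9 + 2.56 + 0.16 = 81.68
s = √(81.68/5) = √16.336 ≈ 4.04

s = 4.04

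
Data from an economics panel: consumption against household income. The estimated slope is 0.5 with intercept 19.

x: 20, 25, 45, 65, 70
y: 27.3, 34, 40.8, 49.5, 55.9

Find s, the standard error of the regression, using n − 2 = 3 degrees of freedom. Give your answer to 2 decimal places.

s = 2.40

x=20: ŷ = 19 + 0.5·20 = 29; r = 27.3 − 29 = -1.7
x=25: ŷ = 19 + 0.5·25 = 31.5; r = 34 − 31.5 = 2.5
x=45: ŷ = 19 + 0.5·45 = 41.5; r = 40.8 − 41.5 = -0.7
x=65: ŷ = 19 + 0.5·65 = 51.5; r = 49.5 − 51.5 = -2
x=70: ŷ = 19 + 0.5·70 = 54; r = 55.9 − 54 = 1.9
SSE = 2.89 + 6.25 + 0.49 + 4 + 3.61 = 17.24
s = √(17.24/3) = √5.74667 ≈ 2.40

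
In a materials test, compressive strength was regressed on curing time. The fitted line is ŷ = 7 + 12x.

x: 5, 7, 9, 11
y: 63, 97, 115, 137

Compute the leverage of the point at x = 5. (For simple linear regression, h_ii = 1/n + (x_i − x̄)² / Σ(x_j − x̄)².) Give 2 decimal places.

h = 0.70

x̄ = (5 + 7 + 9 + 11)/4 = 8
Σ(x − x̄)² = 9 + 1 + 1 + 9 = 20
h = 1/4 + (-3)²/20 = 0.25 + 0.45 = 0.70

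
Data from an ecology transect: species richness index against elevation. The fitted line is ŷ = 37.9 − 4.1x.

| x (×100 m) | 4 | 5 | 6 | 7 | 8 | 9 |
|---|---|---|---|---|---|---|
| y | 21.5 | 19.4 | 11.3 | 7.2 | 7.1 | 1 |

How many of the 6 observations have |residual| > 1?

4

x=4: ŷ = 37.9 − 4.1·4 = 21.5; r = 21.5 − 21.5 = 0
x=5: ŷ = 37.9 − 4.1·5 = 17.4; r = 19.4 − 17.4 = 2
x=6: ŷ = 37.9 − 4.1·6 = 13.3; r = 11.3 − 13.3 = -2
x=7: ŷ = 37.9 − 4.1·7 = 9.2; r = 7.2 − 9.2 = -2
x=8: ŷ = 37.9 − 4.1·8 = 5.1; r = 7.1 − 5.1 = 2
x=9: ŷ = 37.9 − 4.1·9 = 1; r = 1 − 1 = 0
|r| > 1: x=5 (|r|=2), x=6 (|r|=2), x=7 (|r|=2), x=8 (|r|=2) → 4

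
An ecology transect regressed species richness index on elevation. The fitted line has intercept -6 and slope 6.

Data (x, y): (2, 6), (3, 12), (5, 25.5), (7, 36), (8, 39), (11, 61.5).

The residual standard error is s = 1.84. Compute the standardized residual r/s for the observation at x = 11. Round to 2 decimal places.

ŷ = -6 + 6·11 = 60
r = 61.5 − 60 = 1.5
r/s = 1.5 / 1.84 = 0.82

0.82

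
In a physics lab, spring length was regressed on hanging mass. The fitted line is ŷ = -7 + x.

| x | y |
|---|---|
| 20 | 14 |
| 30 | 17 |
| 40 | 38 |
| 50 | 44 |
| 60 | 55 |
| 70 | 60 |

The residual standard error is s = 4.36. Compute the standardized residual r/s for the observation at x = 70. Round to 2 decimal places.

ŷ = -7 + 70 = 63
r = 60 − 63 = -3
r/s = -3 / 4.36 = -0.69

-0.69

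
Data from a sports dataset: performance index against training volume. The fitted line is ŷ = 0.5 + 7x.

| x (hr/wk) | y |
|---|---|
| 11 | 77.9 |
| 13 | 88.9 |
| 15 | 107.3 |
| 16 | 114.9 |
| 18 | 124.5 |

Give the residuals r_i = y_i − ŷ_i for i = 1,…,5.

0.4, -2.6, 1.8, 2.4, -2

x=11: ŷ = 0.5 + 7·11 = 77.5; r = 77.9 − 77.5 = 0.4
x=13: ŷ = 0.5 + 7·13 = 91.5; r = 88.9 − 91.5 = -2.6
x=15: ŷ = 0.5 + 7·15 = 105.5; r = 107.3 − 105.5 = 1.8
x=16: ŷ = 0.5 + 7·16 = 112.5; r = 114.9 − 112.5 = 2.4
x=18: ŷ = 0.5 + 7·18 = 126.5; r = 124.5 − 126.5 = -2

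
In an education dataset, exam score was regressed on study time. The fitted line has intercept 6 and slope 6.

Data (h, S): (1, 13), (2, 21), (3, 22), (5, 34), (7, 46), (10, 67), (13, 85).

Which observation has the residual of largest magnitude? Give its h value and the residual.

h = 2, r = 3

h=1: ŷ = 6 + 6·1 = 12; r = 13 − 12 = 1
h=2: ŷ = 6 + 6·2 = 18; r = 21 − 18 = 3
h=3: ŷ = 6 + 6·3 = 24; r = 22 − 24 = -2
h=5: ŷ = 6 + 6·5 = 36; r = 34 − 36 = -2
h=7: ŷ = 6 + 6·7 = 48; r = 46 − 48 = -2
h=10: ŷ = 6 + 6·10 = 66; r = 67 − 66 = 1
h=13: ŷ = 6 + 6·13 = 84; r = 85 − 84 = 1
Largest |r| is 3 at h = 2, residual 3.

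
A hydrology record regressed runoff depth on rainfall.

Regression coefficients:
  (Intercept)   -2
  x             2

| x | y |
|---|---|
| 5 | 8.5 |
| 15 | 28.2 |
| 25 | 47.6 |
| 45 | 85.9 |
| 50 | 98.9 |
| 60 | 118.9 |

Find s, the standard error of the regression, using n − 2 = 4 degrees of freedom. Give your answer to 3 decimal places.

s = 1.273

x=5: ŷ = -2 + 2·5 = 8; e = 8.5 − 8 = 0.5
x=15: ŷ = -2 + 2·15 = 28; e = 28.2 − 28 = 0.2
x=25: ŷ = -2 + 2·25 = 48; e = 47.6 − 48 = -0.4
x=45: ŷ = -2 + 2·45 = 88; e = 85.9 − 88 = -2.1
x=50: ŷ = -2 + 2·50 = 98; e = 98.9 − 98 = 0.9
x=60: ŷ = -2 + 2·60 = 118; e = 118.9 − 118 = 0.9
SSE = 0.25 + 0.04 + 0.16 + 4.41 + 0.81 + 0.81 = 6.48
s = √(6.48/4) = √1.62 ≈ 1.273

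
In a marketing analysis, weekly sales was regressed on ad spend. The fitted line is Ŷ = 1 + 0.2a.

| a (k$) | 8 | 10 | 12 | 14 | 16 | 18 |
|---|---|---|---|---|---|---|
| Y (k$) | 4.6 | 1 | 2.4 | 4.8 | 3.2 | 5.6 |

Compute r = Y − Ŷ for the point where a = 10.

r = -2

Ŷ = 1 + 0.2·10 = 3
r = 1 − 3 = -2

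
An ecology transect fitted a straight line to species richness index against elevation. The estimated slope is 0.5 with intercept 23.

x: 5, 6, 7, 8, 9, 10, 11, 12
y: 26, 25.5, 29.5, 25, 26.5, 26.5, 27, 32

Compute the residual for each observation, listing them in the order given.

x=5: ŷ = 23 + 0.5·5 = 25.5; e = 26 − 25.5 = 0.5
x=6: ŷ = 23 + 0.5·6 = 26; e = 25.5 − 26 = -0.5
x=7: ŷ = 23 + 0.5·7 = 26.5; e = 29.5 − 26.5 = 3
x=8: ŷ = 23 + 0.5·8 = 27; e = 25 − 27 = -2
x=9: ŷ = 23 + 0.5·9 = 27.5; e = 26.5 − 27.5 = -1
x=10: ŷ = 23 + 0.5·10 = 28; e = 26.5 − 28 = -1.5
x=11: ŷ = 23 + 0.5·11 = 28.5; e = 27 − 28.5 = -1.5
x=12: ŷ = 23 + 0.5·12 = 29; e = 32 − 29 = 3

0.5, -0.5, 3, -2, -1, -1.5, -1.5, 3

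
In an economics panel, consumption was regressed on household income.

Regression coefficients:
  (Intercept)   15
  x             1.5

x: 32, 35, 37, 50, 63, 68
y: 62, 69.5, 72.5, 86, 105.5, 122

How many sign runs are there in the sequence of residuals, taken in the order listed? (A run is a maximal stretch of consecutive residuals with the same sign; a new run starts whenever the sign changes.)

4 runs

x=32: ŷ = 15 + 1.5·32 = 63; e = 62 − 63 = -1
x=35: ŷ = 15 + 1.5·35 = 67.5; e = 69.5 − 67.5 = 2
x=37: ŷ = 15 + 1.5·37 = 70.5; e = 72.5 − 70.5 = 2
x=50: ŷ = 15 + 1.5·50 = 90; e = 86 − 90 = -4
x=63: ŷ = 15 + 1.5·63 = 109.5; e = 105.5 − 109.5 = -4
x=68: ŷ = 15 + 1.5·68 = 117; e = 122 − 117 = 5
Signs: − + + − − +
Runs: −×1, +×2, −×2, +×1 → 4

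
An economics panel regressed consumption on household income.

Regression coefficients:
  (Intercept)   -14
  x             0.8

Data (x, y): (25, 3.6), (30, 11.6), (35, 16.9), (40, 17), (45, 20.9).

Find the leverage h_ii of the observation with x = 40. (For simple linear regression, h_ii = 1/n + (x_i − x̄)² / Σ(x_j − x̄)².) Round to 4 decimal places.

h = 0.3000

x̄ = (25 + 30 + 35 + 40 + 45)/5 = 35
Σ(x − x̄)² = 100 + 25 + 0 + 25 + 100 = 250
h = 1/5 + (5)²/250 = 0.2 + 0.1 = 0.3000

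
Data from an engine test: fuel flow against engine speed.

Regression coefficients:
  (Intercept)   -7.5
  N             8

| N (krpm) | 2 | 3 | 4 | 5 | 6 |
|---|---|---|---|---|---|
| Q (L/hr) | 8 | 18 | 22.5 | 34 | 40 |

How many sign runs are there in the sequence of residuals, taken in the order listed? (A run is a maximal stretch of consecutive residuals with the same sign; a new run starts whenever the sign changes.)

N=2: ŷ = -7.5 + 8·2 = 8.5; r = 8 − 8.5 = -0.5
N=3: ŷ = -7.5 + 8·3 = 16.5; r = 18 − 16.5 = 1.5
N=4: ŷ = -7.5 + 8·4 = 24.5; r = 22.5 − 24.5 = -2
N=5: ŷ = -7.5 + 8·5 = 32.5; r = 34 − 32.5 = 1.5
N=6: ŷ = -7.5 + 8·6 = 40.5; r = 40 − 40.5 = -0.5
Signs: − + − + −
Runs: −×1, +×1, −×1, +×1, −×1 → 5

5 runs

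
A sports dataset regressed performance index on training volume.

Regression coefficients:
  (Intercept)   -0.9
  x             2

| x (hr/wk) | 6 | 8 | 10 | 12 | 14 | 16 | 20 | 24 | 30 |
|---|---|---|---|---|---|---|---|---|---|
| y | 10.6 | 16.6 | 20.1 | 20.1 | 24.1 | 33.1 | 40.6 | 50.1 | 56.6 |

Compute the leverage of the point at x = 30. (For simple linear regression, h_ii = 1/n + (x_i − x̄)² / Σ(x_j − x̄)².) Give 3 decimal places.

x̄ = (6 + 8 + 10 + 12 + 14 + 16 + 20 + 24 + 30)/9 = 15.5556
Σ(x − x̄)² = 91.3086 + 57.0864 + 30.8642 + 12.642 + 2.41975 + 0.197531 + 19.7531 + 71.3086 + 208.642 = 494.222
h = 1/9 + (14.4444)²/494.222 = 0.111111 + 0.422162 = 0.533

h = 0.533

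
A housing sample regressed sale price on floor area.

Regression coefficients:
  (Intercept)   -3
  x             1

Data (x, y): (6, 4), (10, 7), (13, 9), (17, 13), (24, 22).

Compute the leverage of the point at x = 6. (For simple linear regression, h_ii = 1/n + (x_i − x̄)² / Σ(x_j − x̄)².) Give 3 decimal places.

x̄ = (6 + 10 + 13 + 17 + 24)/5 = 14
Σ(x − x̄)² = 64 + 16 + 1 + 9 + 100 = 190
h = 1/5 + (-8)²/190 = 0.2 + 0.336842 = 0.537

h = 0.537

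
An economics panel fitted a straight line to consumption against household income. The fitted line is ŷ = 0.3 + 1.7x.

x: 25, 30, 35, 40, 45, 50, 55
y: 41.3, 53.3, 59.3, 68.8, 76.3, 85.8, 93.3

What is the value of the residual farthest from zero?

r = 2

x=25: ŷ = 0.3 + 1.7·25 = 42.8; r = 41.3 − 42.8 = -1.5
x=30: ŷ = 0.3 + 1.7·30 = 51.3; r = 53.3 − 51.3 = 2
x=35: ŷ = 0.3 + 1.7·35 = 59.8; r = 59.3 − 59.8 = -0.5
x=40: ŷ = 0.3 + 1.7·40 = 68.3; r = 68.8 − 68.3 = 0.5
x=45: ŷ = 0.3 + 1.7·45 = 76.8; r = 76.3 − 76.8 = -0.5
x=50: ŷ = 0.3 + 1.7·50 = 85.3; r = 85.8 − 85.3 = 0.5
x=55: ŷ = 0.3 + 1.7·55 = 93.8; r = 93.3 − 93.8 = -0.5
Largest |r| is 2 at x = 30, residual 2.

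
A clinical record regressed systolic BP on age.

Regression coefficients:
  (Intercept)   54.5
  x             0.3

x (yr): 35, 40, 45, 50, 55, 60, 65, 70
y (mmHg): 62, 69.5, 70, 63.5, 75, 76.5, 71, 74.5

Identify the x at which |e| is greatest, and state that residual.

x=35: ŷ = 54.5 + 0.3·35 = 65; e = 62 − 65 = -3
x=40: ŷ = 54.5 + 0.3·40 = 66.5; e = 69.5 − 66.5 = 3
x=45: ŷ = 54.5 + 0.3·45 = 68; e = 70 − 68 = 2
x=50: ŷ = 54.5 + 0.3·50 = 69.5; e = 63.5 − 69.5 = -6
x=55: ŷ = 54.5 + 0.3·55 = 71; e = 75 − 71 = 4
x=60: ŷ = 54.5 + 0.3·60 = 72.5; e = 76.5 − 72.5 = 4
x=65: ŷ = 54.5 + 0.3·65 = 74; e = 71 − 74 = -3
x=70: ŷ = 54.5 + 0.3·70 = 75.5; e = 74.5 − 75.5 = -1
Largest |e| is 6 at x = 50, residual -6.

x = 50, e = -6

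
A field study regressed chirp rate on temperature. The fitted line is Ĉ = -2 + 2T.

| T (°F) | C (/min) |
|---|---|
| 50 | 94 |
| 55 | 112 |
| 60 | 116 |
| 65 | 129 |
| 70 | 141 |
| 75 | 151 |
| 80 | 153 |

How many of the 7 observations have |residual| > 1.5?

6

T=50: Ĉ = -2 + 2·50 = 98; e = 94 − 98 = -4
T=55: Ĉ = -2 + 2·55 = 108; e = 112 − 108 = 4
T=60: Ĉ = -2 + 2·60 = 118; e = 116 − 118 = -2
T=65: Ĉ = -2 + 2·65 = 128; e = 129 − 128 = 1
T=70: Ĉ = -2 + 2·70 = 138; e = 141 − 138 = 3
T=75: Ĉ = -2 + 2·75 = 148; e = 151 − 148 = 3
T=80: Ĉ = -2 + 2·80 = 158; e = 153 − 158 = -5
|e| > 1.5: T=50 (|e|=4), T=55 (|e|=4), T=60 (|e|=2), T=70 (|e|=3), T=75 (|e|=3), T=80 (|e|=5) → 6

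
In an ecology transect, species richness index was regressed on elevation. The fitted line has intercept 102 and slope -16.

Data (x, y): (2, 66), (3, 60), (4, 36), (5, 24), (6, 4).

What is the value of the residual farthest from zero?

e = 6

x=2: ŷ = 102 − 16·2 = 70; e = 66 − 70 = -4
x=3: ŷ = 102 − 16·3 = 54; e = 60 − 54 = 6
x=4: ŷ = 102 − 16·4 = 38; e = 36 − 38 = -2
x=5: ŷ = 102 − 16·5 = 22; e = 24 − 22 = 2
x=6: ŷ = 102 − 16·6 = 6; e = 4 − 6 = -2
Largest |e| is 6 at x = 3, residual 6.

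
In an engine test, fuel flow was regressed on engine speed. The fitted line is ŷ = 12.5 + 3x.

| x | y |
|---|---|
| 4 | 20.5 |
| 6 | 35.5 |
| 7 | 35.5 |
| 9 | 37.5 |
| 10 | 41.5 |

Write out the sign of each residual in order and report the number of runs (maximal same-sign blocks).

3 runs

x=4: ŷ = 12.5 + 3·4 = 24.5; r = 20.5 − 24.5 = -4
x=6: ŷ = 12.5 + 3·6 = 30.5; r = 35.5 − 30.5 = 5
x=7: ŷ = 12.5 + 3·7 = 33.5; r = 35.5 − 33.5 = 2
x=9: ŷ = 12.5 + 3·9 = 39.5; r = 37.5 − 39.5 = -2
x=10: ŷ = 12.5 + 3·10 = 42.5; r = 41.5 − 42.5 = -1
Signs: − + + − −
Runs: −×1, +×2, −×2 → 3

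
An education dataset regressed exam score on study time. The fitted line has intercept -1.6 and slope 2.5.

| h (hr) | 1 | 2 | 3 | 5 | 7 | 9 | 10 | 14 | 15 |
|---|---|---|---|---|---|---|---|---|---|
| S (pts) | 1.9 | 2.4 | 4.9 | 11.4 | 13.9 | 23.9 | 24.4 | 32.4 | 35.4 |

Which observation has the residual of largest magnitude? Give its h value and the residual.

h = 9, r = 3

h=1: ŷ = -1.6 + 2.5·1 = 0.9; r = 1.9 − 0.9 = 1
h=2: ŷ = -1.6 + 2.5·2 = 3.4; r = 2.4 − 3.4 = -1
h=3: ŷ = -1.6 + 2.5·3 = 5.9; r = 4.9 − 5.9 = -1
h=5: ŷ = -1.6 + 2.5·5 = 10.9; r = 11.4 − 10.9 = 0.5
h=7: ŷ = -1.6 + 2.5·7 = 15.9; r = 13.9 − 15.9 = -2
h=9: ŷ = -1.6 + 2.5·9 = 20.9; r = 23.9 − 20.9 = 3
h=10: ŷ = -1.6 + 2.5·10 = 23.4; r = 24.4 − 23.4 = 1
h=14: ŷ = -1.6 + 2.5·14 = 33.4; r = 32.4 − 33.4 = -1
h=15: ŷ = -1.6 + 2.5·15 = 35.9; r = 35.4 − 35.9 = -0.5
Largest |r| is 3 at h = 9, residual 3.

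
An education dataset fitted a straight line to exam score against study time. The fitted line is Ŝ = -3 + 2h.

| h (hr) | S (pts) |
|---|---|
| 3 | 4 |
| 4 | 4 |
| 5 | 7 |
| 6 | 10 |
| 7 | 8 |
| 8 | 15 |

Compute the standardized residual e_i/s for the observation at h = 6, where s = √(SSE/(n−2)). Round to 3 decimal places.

0.500

h=3: Ŝ = -3 + 2·3 = 3; e = 4 − 3 = 1
h=4: Ŝ = -3 + 2·4 = 5; e = 4 − 5 = -1
h=5: Ŝ = -3 + 2·5 = 7; e = 7 − 7 = 0
h=6: Ŝ = -3 + 2·6 = 9; e = 10 − 9 = 1
h=7: Ŝ = -3 + 2·7 = 11; e = 8 − 11 = -3
h=8: Ŝ = -3 + 2·8 = 13; e = 15 − 13 = 2
SSE = 1 + 1 + 0 + 1 + 9 + 4 = 16
s = √(16/4) = 2
e/s = 1 / 2 = 0.500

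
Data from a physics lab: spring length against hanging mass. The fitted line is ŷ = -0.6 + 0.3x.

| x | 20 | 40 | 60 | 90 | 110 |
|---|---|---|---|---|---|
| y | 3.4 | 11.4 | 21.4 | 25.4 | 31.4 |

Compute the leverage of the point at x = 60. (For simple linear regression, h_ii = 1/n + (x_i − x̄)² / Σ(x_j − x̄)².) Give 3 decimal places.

x̄ = (20 + 40 + 60 + 90 + 110)/5 = 64
Σ(x − x̄)² = 1936 + 576 + 16 + 676 + 2116 = 5320
h = 1/5 + (-4)²/5320 = 0.2 + 0.00300752 = 0.203

h = 0.203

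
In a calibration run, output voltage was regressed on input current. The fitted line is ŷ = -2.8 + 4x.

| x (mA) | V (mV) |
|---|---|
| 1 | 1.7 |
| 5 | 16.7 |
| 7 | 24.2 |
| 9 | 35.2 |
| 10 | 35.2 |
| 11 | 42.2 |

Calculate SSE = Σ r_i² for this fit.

SSE = 10.5

x=1: ŷ = -2.8 + 4·1 = 1.2; r = 1.7 − 1.2 = 0.5
x=5: ŷ = -2.8 + 4·5 = 17.2; r = 16.7 − 17.2 = -0.5
x=7: ŷ = -2.8 + 4·7 = 25.2; r = 24.2 − 25.2 = -1
x=9: ŷ = -2.8 + 4·9 = 33.2; r = 35.2 − 33.2 = 2
x=10: ŷ = -2.8 + 4·10 = 37.2; r = 35.2 − 37.2 = -2
x=11: ŷ = -2.8 + 4·11 = 41.2; r = 42.2 − 41.2 = 1
SSE = 0.25 + 0.25 + 1 + 4 + 4 + 1 = 10.5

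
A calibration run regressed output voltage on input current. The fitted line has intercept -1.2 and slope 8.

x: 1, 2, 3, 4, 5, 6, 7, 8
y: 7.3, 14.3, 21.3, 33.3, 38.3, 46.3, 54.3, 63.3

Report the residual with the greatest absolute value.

e = 2.5

x=1: ŷ = -1.2 + 8·1 = 6.8; e = 7.3 − 6.8 = 0.5
x=2: ŷ = -1.2 + 8·2 = 14.8; e = 14.3 − 14.8 = -0.5
x=3: ŷ = -1.2 + 8·3 = 22.8; e = 21.3 − 22.8 = -1.5
x=4: ŷ = -1.2 + 8·4 = 30.8; e = 33.3 − 30.8 = 2.5
x=5: ŷ = -1.2 + 8·5 = 38.8; e = 38.3 − 38.8 = -0.5
x=6: ŷ = -1.2 + 8·6 = 46.8; e = 46.3 − 46.8 = -0.5
x=7: ŷ = -1.2 + 8·7 = 54.8; e = 54.3 − 54.8 = -0.5
x=8: ŷ = -1.2 + 8·8 = 62.8; e = 63.3 − 62.8 = 0.5
Largest |e| is 2.5 at x = 4, residual 2.5.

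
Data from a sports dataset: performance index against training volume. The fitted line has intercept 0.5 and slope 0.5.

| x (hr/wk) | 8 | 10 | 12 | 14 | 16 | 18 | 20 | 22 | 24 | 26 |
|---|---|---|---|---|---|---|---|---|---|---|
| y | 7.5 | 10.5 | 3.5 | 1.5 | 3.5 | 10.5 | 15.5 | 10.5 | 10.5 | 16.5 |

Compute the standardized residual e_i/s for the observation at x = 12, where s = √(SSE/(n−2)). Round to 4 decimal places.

x=8: ŷ = 0.5 + 0.5·8 = 4.5; e = 7.5 − 4.5 = 3
x=10: ŷ = 0.5 + 0.5·10 = 5.5; e = 10.5 − 5.5 = 5
x=12: ŷ = 0.5 + 0.5·12 = 6.5; e = 3.5 − 6.5 = -3
x=14: ŷ = 0.5 + 0.5·14 = 7.5; e = 1.5 − 7.5 = -6
x=16: ŷ = 0.5 + 0.5·16 = 8.5; e = 3.5 − 8.5 = -5
x=18: ŷ = 0.5 + 0.5·18 = 9.5; e = 10.5 − 9.5 = 1
x=20: ŷ = 0.5 + 0.5·20 = 10.5; e = 15.5 − 10.5 = 5
x=22: ŷ = 0.5 + 0.5·22 = 11.5; e = 10.5 − 11.5 = -1
x=24: ŷ = 0.5 + 0.5·24 = 12.5; e = 10.5 − 12.5 = -2
x=26: ŷ = 0.5 + 0.5·26 = 13.5; e = 16.5 − 13.5 = 3
SSE = 9 + 25 + 9 + 36 + 25 + 1 + 25 + 1 + 4 + 9 = 144
s = √(144/8) = 4.24264
e/s = -3 / 4.24264 = -0.7071

-0.7071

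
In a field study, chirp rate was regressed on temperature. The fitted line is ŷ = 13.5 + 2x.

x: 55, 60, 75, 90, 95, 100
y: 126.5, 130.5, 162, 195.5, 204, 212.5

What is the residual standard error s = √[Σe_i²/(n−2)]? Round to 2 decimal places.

x=55: ŷ = 13.5 + 2·55 = 123.5; e = 126.5 − 123.5 = 3
x=60: ŷ = 13.5 + 2·60 = 133.5; e = 130.5 − 133.5 = -3
x=75: ŷ = 13.5 + 2·75 = 163.5; e = 162 − 163.5 = -1.5
x=90: ŷ = 13.5 + 2·90 = 193.5; e = 195.5 − 193.5 = 2
x=95: ŷ = 13.5 + 2·95 = 203.5; e = 204 − 203.5 = 0.5
x=100: ŷ = 13.5 + 2·100 = 213.5; e = 212.5 − 213.5 = -1
SSE = 9 + 9 + 2.25 + 4 + 0.25 + 1 = 25.5
s = √(25.5/4) = √6.375 ≈ 2.52

s = 2.52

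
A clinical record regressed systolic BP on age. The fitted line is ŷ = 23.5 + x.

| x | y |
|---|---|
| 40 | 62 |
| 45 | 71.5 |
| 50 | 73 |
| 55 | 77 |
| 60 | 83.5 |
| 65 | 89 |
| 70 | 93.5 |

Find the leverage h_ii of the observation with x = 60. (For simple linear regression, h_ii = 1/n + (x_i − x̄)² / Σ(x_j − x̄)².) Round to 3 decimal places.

x̄ = (40 + 45 + 50 + 55 + 60 + 65 + 70)/7 = 55
Σ(x − x̄)² = 225 + 100 + 25 + 0 + 25 + 100 + 225 = 700
h = 1/7 + (5)²/700 = 0.142857 + 0.0357143 = 0.179

h = 0.179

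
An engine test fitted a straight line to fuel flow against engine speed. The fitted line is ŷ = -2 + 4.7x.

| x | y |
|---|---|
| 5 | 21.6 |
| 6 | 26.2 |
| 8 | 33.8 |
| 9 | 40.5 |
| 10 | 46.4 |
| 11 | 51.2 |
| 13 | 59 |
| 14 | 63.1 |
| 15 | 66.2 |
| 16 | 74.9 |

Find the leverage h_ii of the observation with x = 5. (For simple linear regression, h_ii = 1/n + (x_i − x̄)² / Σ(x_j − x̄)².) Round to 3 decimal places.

x̄ = (5 + 6 + 8 + 9 + 10 + 11 + 13 + 14 + 15 + 16)/10 = 10.7
Σ(x − x̄)² = 32.49 + 22.09 + 7.29 + 2.89 + 0.49 + 0.09 + 5.29 + 10.89 + 18.49 + 28.09 = 128.1
h = 1/10 + (-5.7)²/128.1 = 0.1 + 0.25363 = 0.354

h = 0.354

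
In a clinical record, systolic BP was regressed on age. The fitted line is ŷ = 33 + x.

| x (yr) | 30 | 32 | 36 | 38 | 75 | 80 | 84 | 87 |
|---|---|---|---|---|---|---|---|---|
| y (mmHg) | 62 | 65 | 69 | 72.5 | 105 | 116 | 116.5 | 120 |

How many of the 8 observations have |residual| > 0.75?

x=30: ŷ = 33 + 30 = 63; r = 62 − 63 = -1
x=32: ŷ = 33 + 32 = 65; r = 65 − 65 = 0
x=36: ŷ = 33 + 36 = 69; r = 69 − 69 = 0
x=38: ŷ = 33 + 38 = 71; r = 72.5 − 71 = 1.5
x=75: ŷ = 33 + 75 = 108; r = 105 − 108 = -3
x=80: ŷ = 33 + 80 = 113; r = 116 − 113 = 3
x=84: ŷ = 33 + 84 = 117; r = 116.5 − 117 = -0.5
x=87: ŷ = 33 + 87 = 120; r = 120 − 120 = 0
|r| > 0.75: x=30 (|r|=1), x=38 (|r|=1.5), x=75 (|r|=3), x=80 (|r|=3) → 4

4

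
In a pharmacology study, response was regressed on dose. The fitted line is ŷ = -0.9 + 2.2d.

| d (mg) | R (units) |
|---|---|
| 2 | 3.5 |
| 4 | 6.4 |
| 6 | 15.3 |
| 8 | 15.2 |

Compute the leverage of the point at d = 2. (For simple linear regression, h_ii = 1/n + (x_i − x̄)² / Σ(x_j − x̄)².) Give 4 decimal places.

d̄ = (2 + 4 + 6 + 8)/4 = 5
Σ(d − d̄)² = 9 + 1 + 1 + 9 = 20
h = 1/4 + (-3)²/20 = 0.25 + 0.45 = 0.7000

h = 0.7000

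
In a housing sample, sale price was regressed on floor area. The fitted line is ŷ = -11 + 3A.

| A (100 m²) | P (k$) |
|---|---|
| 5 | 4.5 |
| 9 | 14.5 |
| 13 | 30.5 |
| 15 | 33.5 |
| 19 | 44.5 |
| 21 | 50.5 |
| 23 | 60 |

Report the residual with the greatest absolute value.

r = 2.5

A=5: ŷ = -11 + 3·5 = 4; r = 4.5 − 4 = 0.5
A=9: ŷ = -11 + 3·9 = 16; r = 14.5 − 16 = -1.5
A=13: ŷ = -11 + 3·13 = 28; r = 30.5 − 28 = 2.5
A=15: ŷ = -11 + 3·15 = 34; r = 33.5 − 34 = -0.5
A=19: ŷ = -11 + 3·19 = 46; r = 44.5 − 46 = -1.5
A=21: ŷ = -11 + 3·21 = 52; r = 50.5 − 52 = -1.5
A=23: ŷ = -11 + 3·23 = 58; r = 60 − 58 = 2
Largest |r| is 2.5 at A = 13, residual 2.5.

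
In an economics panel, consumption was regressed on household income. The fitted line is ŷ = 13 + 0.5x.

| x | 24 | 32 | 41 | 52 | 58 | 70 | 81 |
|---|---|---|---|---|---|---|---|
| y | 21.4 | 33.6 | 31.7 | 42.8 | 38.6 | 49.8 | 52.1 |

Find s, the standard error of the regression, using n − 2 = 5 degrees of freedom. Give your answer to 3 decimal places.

s = 3.703

x=24: ŷ = 13 + 0.5·24 = 25; r = 21.4 − 25 = -3.6
x=32: ŷ = 13 + 0.5·32 = 29; r = 33.6 − 29 = 4.6
x=41: ŷ = 13 + 0.5·41 = 33.5; r = 31.7 − 33.5 = -1.8
x=52: ŷ = 13 + 0.5·52 = 39; r = 42.8 − 39 = 3.8
x=58: ŷ = 13 + 0.5·58 = 42; r = 38.6 − 42 = -3.4
x=70: ŷ = 13 + 0.5·70 = 48; r = 49.8 − 48 = 1.8
x=81: ŷ = 13 + 0.5·81 = 53.5; r = 52.1 − 53.5 = -1.4
SSE = 12.96 + 21.16 + 3.24 + 14.44 + 11.56 + 3.24 + 1.96 = 68.56
s = √(68.56/5) = √13.712 ≈ 3.703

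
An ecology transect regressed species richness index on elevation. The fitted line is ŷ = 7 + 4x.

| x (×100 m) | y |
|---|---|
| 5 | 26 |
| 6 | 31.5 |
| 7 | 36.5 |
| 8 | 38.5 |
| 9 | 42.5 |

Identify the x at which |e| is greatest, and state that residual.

x=5: ŷ = 7 + 4·5 = 27; e = 26 − 27 = -1
x=6: ŷ = 7 + 4·6 = 31; e = 31.5 − 31 = 0.5
x=7: ŷ = 7 + 4·7 = 35; e = 36.5 − 35 = 1.5
x=8: ŷ = 7 + 4·8 = 39; e = 38.5 − 39 = -0.5
x=9: ŷ = 7 + 4·9 = 43; e = 42.5 − 43 = -0.5
Largest |e| is 1.5 at x = 7, residual 1.5.

x = 7, e = 1.5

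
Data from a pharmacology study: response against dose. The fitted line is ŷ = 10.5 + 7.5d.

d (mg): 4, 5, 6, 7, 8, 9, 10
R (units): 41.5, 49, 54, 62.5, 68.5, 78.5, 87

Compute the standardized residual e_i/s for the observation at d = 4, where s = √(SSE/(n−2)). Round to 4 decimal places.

d=4: ŷ = 10.5 + 7.5·4 = 40.5; e = 41.5 − 40.5 = 1
d=5: ŷ = 10.5 + 7.5·5 = 48; e = 49 − 48 = 1
d=6: ŷ = 10.5 + 7.5·6 = 55.5; e = 54 − 55.5 = -1.5
d=7: ŷ = 10.5 + 7.5·7 = 63; e = 62.5 − 63 = -0.5
d=8: ŷ = 10.5 + 7.5·8 = 70.5; e = 68.5 − 70.5 = -2
d=9: ŷ = 10.5 + 7.5·9 = 78; e = 78.5 − 78 = 0.5
d=10: ŷ = 10.5 + 7.5·10 = 85.5; e = 87 − 85.5 = 1.5
SSE = 1 + 1 + 2.25 + 0.25 + 4 + 0.25 + 2.25 = 11
s = √(11/5) = 1.48324
e/s = 1 / 1.48324 = 0.6742

0.6742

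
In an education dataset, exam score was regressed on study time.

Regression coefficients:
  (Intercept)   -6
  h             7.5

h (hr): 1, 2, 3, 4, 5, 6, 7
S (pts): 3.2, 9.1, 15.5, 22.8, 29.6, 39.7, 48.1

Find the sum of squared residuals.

SSE = 12

h=1: Ŝ = -6 + 7.5·1 = 1.5; r = 3.2 − 1.5 = 1.7
h=2: Ŝ = -6 + 7.5·2 = 9; r = 9.1 − 9 = 0.1
h=3: Ŝ = -6 + 7.5·3 = 16.5; r = 15.5 − 16.5 = -1
h=4: Ŝ = -6 + 7.5·4 = 24; r = 22.8 − 24 = -1.2
h=5: Ŝ = -6 + 7.5·5 = 31.5; r = 29.6 − 31.5 = -1.9
h=6: Ŝ = -6 + 7.5·6 = 39; r = 39.7 − 39 = 0.7
h=7: Ŝ = -6 + 7.5·7 = 46.5; r = 48.1 − 46.5 = 1.6
SSE = 2.89 + 0.01 + 1 + 1.44 + 3.61 + 0.49 + 2.56 = 12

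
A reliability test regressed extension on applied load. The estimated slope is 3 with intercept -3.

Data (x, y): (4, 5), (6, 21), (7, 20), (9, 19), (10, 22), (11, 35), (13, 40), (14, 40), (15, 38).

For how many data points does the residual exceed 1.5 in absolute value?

8

x=4: ŷ = -3 + 3·4 = 9; e = 5 − 9 = -4
x=6: ŷ = -3 + 3·6 = 15; e = 21 − 15 = 6
x=7: ŷ = -3 + 3·7 = 18; e = 20 − 18 = 2
x=9: ŷ = -3 + 3·9 = 24; e = 19 − 24 = -5
x=10: ŷ = -3 + 3·10 = 27; e = 22 − 27 = -5
x=11: ŷ = -3 + 3·11 = 30; e = 35 − 30 = 5
x=13: ŷ = -3 + 3·13 = 36; e = 40 − 36 = 4
x=14: ŷ = -3 + 3·14 = 39; e = 40 − 39 = 1
x=15: ŷ = -3 + 3·15 = 42; e = 38 − 42 = -4
|e| > 1.5: x=4 (|e|=4), x=6 (|e|=6), x=7 (|e|=2), x=9 (|e|=5), x=10 (|e|=5), x=11 (|e|=5), x=13 (|e|=4), x=15 (|e|=4) → 8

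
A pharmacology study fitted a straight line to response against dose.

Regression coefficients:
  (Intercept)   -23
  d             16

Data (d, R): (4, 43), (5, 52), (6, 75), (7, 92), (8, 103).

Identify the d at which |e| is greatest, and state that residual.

d=4: ŷ = -23 + 16·4 = 41; e = 43 − 41 = 2
d=5: ŷ = -23 + 16·5 = 57; e = 52 − 57 = -5
d=6: ŷ = -23 + 16·6 = 73; e = 75 − 73 = 2
d=7: ŷ = -23 + 16·7 = 89; e = 92 − 89 = 3
d=8: ŷ = -23 + 16·8 = 105; e = 103 − 105 = -2
Largest |e| is 5 at d = 5, residual -5.

d = 5, e = -5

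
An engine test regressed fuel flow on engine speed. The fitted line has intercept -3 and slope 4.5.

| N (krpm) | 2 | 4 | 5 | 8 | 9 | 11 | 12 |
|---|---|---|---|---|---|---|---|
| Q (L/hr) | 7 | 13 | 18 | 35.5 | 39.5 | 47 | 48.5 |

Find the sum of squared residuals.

SSE = 24

N=2: ŷ = -3 + 4.5·2 = 6; r = 7 − 6 = 1
N=4: ŷ = -3 + 4.5·4 = 15; r = 13 − 15 = -2
N=5: ŷ = -3 + 4.5·5 = 19.5; r = 18 − 19.5 = -1.5
N=8: ŷ = -3 + 4.5·8 = 33; r = 35.5 − 33 = 2.5
N=9: ŷ = -3 + 4.5·9 = 37.5; r = 39.5 − 37.5 = 2
N=11: ŷ = -3 + 4.5·11 = 46.5; r = 47 − 46.5 = 0.5
N=12: ŷ = -3 + 4.5·12 = 51; r = 48.5 − 51 = -2.5
SSE = 1 + 4 + 2.25 + 6.25 + 4 + 0.25 + 6.25 = 24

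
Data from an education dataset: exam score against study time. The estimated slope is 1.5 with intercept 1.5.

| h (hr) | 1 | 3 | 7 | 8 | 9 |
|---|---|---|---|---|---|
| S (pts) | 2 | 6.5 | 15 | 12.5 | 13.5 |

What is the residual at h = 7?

r = 3

Ŝ = 1.5 + 1.5·7 = 12
r = 15 − 12 = 3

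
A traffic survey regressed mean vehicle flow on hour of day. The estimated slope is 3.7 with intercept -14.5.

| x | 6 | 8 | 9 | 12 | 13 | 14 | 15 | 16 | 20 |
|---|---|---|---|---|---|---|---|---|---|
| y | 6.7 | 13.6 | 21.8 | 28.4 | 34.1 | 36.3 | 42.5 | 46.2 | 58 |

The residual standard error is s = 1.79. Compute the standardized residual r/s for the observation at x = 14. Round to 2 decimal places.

ŷ = -14.5 + 3.7·14 = 37.3
r = 36.3 − 37.3 = -1
r/s = -1 / 1.79 = -0.56

-0.56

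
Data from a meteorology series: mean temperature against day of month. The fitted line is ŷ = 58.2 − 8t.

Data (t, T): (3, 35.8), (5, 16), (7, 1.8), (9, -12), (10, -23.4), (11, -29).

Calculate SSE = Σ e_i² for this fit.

SSE = 14

t=3: ŷ = 58.2 − 8·3 = 34.2; e = 35.8 − 34.2 = 1.6
t=5: ŷ = 58.2 − 8·5 = 18.2; e = 16 − 18.2 = -2.2
t=7: ŷ = 58.2 − 8·7 = 2.2; e = 1.8 − 2.2 = -0.4
t=9: ŷ = 58.2 − 8·9 = -13.8; e = -12 − (-13.8) = 1.8
t=10: ŷ = 58.2 − 8·10 = -21.8; e = -23.4 − (-21.8) = -1.6
t=11: ŷ = 58.2 − 8·11 = -29.8; e = -29 − (-29.8) = 0.8
SSE = 2.56 + 4.84 + 0.16 + 3.24 + 2.56 + 0.64 = 14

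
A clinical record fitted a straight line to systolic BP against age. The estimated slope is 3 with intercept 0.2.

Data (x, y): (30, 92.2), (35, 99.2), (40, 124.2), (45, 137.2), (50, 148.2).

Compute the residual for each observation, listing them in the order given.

x=30: ŷ = 0.2 + 3·30 = 90.2; e = 92.2 − 90.2 = 2
x=35: ŷ = 0.2 + 3·35 = 105.2; e = 99.2 − 105.2 = -6
x=40: ŷ = 0.2 + 3·40 = 120.2; e = 124.2 − 120.2 = 4
x=45: ŷ = 0.2 + 3·45 = 135.2; e = 137.2 − 135.2 = 2
x=50: ŷ = 0.2 + 3·50 = 150.2; e = 148.2 − 150.2 = -2

2, -6, 4, 2, -2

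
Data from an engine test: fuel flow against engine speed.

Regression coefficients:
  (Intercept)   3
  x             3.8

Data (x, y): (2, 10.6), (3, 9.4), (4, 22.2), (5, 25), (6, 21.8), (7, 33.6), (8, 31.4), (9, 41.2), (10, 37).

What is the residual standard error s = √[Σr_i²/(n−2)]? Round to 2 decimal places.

s = 4.11

x=2: ŷ = 3 + 3.8·2 = 10.6; r = 10.6 − 10.6 = 0
x=3: ŷ = 3 + 3.8·3 = 14.4; r = 9.4 − 14.4 = -5
x=4: ŷ = 3 + 3.8·4 = 18.2; r = 22.2 − 18.2 = 4
x=5: ŷ = 3 + 3.8·5 = 22; r = 25 − 22 = 3
x=6: ŷ = 3 + 3.8·6 = 25.8; r = 21.8 − 25.8 = -4
x=7: ŷ = 3 + 3.8·7 = 29.6; r = 33.6 − 29.6 = 4
x=8: ŷ = 3 + 3.8·8 = 33.4; r = 31.4 − 33.4 = -2
x=9: ŷ = 3 + 3.8·9 = 37.2; r = 41.2 − 37.2 = 4
x=10: ŷ = 3 + 3.8·10 = 41; r = 37 − 41 = -4
SSE = 0 + 25 + 16 + 9 + 16 + 16 + 4 + 16 + 16 = 118
s = √(118/7) = √16.8571 ≈ 4.11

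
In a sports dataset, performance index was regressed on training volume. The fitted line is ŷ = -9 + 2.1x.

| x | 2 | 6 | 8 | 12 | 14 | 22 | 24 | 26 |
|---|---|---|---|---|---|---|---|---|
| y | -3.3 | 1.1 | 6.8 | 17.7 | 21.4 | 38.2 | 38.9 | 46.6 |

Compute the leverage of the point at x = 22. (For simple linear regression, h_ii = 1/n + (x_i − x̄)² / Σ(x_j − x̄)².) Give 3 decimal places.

h = 0.233

x̄ = (2 + 6 + 8 + 12 + 14 + 22 + 24 + 26)/8 = 14.25
Σ(x − x̄)² = 150.062 + 68.0625 + 39.0625 + 5.0625 + 0.0625 + 60.0625 + 95.0625 + 138.062 = 555.5
h = 1/8 + (7.75)²/555.5 = 0.125 + 0.108123 = 0.233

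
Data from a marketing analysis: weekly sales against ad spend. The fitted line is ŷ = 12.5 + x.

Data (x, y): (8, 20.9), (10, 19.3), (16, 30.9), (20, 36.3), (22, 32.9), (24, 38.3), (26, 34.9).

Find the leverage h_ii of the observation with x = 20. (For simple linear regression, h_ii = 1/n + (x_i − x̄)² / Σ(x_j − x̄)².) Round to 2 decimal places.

x̄ = (8 + 10 + 16 + 20 + 22 + 24 + 26)/7 = 18
Σ(x − x̄)² = 100 + 64 + 4 + 4 + 16 + 36 + 64 = 288
h = 1/7 + (2)²/288 = 0.142857 + 0.0138889 = 0.16

h = 0.16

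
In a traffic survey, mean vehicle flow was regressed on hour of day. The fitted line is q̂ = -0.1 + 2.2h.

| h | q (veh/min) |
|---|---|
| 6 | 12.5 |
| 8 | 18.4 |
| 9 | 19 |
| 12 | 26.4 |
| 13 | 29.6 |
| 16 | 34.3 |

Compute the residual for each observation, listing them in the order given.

h=6: q̂ = -0.1 + 2.2·6 = 13.1; r = 12.5 − 13.1 = -0.6
h=8: q̂ = -0.1 + 2.2·8 = 17.5; r = 18.4 − 17.5 = 0.9
h=9: q̂ = -0.1 + 2.2·9 = 19.7; r = 19 − 19.7 = -0.7
h=12: q̂ = -0.1 + 2.2·12 = 26.3; r = 26.4 − 26.3 = 0.1
h=13: q̂ = -0.1 + 2.2·13 = 28.5; r = 29.6 − 28.5 = 1.1
h=16: q̂ = -0.1 + 2.2·16 = 35.1; r = 34.3 − 35.1 = -0.8

-0.6, 0.9, -0.7, 0.1, 1.1, -0.8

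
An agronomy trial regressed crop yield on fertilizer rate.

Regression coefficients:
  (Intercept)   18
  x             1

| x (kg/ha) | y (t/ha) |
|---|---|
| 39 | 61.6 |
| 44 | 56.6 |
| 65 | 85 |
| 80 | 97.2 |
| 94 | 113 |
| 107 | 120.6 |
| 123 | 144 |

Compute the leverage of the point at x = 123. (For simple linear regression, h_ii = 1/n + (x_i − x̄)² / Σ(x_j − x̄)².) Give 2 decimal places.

h = 0.47

x̄ = (39 + 44 + 65 + 80 + 94 + 107 + 123)/7 = 78.8571
Σ(x − x̄)² = 1588.59 + 1215.02 + 192.02 + 1.30612 + 229.306 + 792.02 + 1948.59 = 5966.86
h = 1/7 + (44.1429)²/5966.86 = 0.142857 + 0.326569 = 0.47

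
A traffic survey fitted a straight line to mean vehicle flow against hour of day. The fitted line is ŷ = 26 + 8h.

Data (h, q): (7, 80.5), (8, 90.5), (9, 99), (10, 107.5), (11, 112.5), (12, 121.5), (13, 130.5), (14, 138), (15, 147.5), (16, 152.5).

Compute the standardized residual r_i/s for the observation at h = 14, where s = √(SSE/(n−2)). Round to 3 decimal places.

0.000

h=7: ŷ = 26 + 8·7 = 82; r = 80.5 − 82 = -1.5
h=8: ŷ = 26 + 8·8 = 90; r = 90.5 − 90 = 0.5
h=9: ŷ = 26 + 8·9 = 98; r = 99 − 98 = 1
h=10: ŷ = 26 + 8·10 = 106; r = 107.5 − 106 = 1.5
h=11: ŷ = 26 + 8·11 = 114; r = 112.5 − 114 = -1.5
h=12: ŷ = 26 + 8·12 = 122; r = 121.5 − 122 = -0.5
h=13: ŷ = 26 + 8·13 = 130; r = 130.5 − 130 = 0.5
h=14: ŷ = 26 + 8·14 = 138; r = 138 − 138 = 0
h=15: ŷ = 26 + 8·15 = 146; r = 147.5 − 146 = 1.5
h=16: ŷ = 26 + 8·16 = 154; r = 152.5 − 154 = -1.5
SSE = 2.25 + 0.25 + 1 + 2.25 + 2.25 + 0.25 + 0.25 + 0 + 2.25 + 2.25 = 13
s = √(13/8) = 1.27475
r/s = 0 / 1.27475 = 0.000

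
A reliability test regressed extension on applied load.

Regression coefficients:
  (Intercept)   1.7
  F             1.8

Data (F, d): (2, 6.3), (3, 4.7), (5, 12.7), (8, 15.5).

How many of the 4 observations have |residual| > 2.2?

F=2: ŷ = 1.7 + 1.8·2 = 5.3; e = 6.3 − 5.3 = 1
F=3: ŷ = 1.7 + 1.8·3 = 7.1; e = 4.7 − 7.1 = -2.4
F=5: ŷ = 1.7 + 1.8·5 = 10.7; e = 12.7 − 10.7 = 2
F=8: ŷ = 1.7 + 1.8·8 = 16.1; e = 15.5 − 16.1 = -0.6
|e| > 2.2: F=3 (|e|=2.4) → 1

1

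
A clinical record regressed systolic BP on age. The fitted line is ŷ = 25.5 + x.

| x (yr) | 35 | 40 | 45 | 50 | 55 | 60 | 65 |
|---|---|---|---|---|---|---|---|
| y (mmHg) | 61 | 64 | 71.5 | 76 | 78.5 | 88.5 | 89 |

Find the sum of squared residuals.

x=35: ŷ = 25.5 + 35 = 60.5; r = 61 − 60.5 = 0.5
x=40: ŷ = 25.5 + 40 = 65.5; r = 64 − 65.5 = -1.5
x=45: ŷ = 25.5 + 45 = 70.5; r = 71.5 − 70.5 = 1
x=50: ŷ = 25.5 + 50 = 75.5; r = 76 − 75.5 = 0.5
x=55: ŷ = 25.5 + 55 = 80.5; r = 78.5 − 80.5 = -2
x=60: ŷ = 25.5 + 60 = 85.5; r = 88.5 − 85.5 = 3
x=65: ŷ = 25.5 + 65 = 90.5; r = 89 − 90.5 = -1.5
SSE = 0.25 + 2.25 + 1 + 0.25 + 4 + 9 + 2.25 = 19

SSE = 19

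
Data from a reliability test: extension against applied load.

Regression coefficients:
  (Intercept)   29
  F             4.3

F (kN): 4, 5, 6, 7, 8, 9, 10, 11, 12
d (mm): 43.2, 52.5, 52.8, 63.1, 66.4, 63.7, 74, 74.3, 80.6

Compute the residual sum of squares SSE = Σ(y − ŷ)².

F=4: d̂ = 29 + 4.3·4 = 46.2; e = 43.2 − 46.2 = -3
F=5: d̂ = 29 + 4.3·5 = 50.5; e = 52.5 − 50.5 = 2
F=6: d̂ = 29 + 4.3·6 = 54.8; e = 52.8 − 54.8 = -2
F=7: d̂ = 29 + 4.3·7 = 59.1; e = 63.1 − 59.1 = 4
F=8: d̂ = 29 + 4.3·8 = 63.4; e = 66.4 − 63.4 = 3
F=9: d̂ = 29 + 4.3·9 = 67.7; e = 63.7 − 67.7 = -4
F=10: d̂ = 29 + 4.3·10 = 72; e = 74 − 72 = 2
F=11: d̂ = 29 + 4.3·11 = 76.3; e = 74.3 − 76.3 = -2
F=12: d̂ = 29 + 4.3·12 = 80.6; e = 80.6 − 80.6 = 0
SSE = 9 + 4 + 4 + 16 + 9 + 16 + 4 + 4 + 0 = 66

SSE = 66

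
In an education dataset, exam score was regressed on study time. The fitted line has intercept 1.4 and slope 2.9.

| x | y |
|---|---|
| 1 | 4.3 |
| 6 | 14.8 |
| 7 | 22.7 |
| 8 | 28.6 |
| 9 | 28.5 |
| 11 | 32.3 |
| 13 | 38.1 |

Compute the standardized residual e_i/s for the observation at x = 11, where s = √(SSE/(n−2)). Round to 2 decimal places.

-0.37

x=1: ŷ = 1.4 + 2.9·1 = 4.3; e = 4.3 − 4.3 = 0
x=6: ŷ = 1.4 + 2.9·6 = 18.8; e = 14.8 − 18.8 = -4
x=7: ŷ = 1.4 + 2.9·7 = 21.7; e = 22.7 − 21.7 = 1
x=8: ŷ = 1.4 + 2.9·8 = 24.6; e = 28.6 − 24.6 = 4
x=9: ŷ = 1.4 + 2.9·9 = 27.5; e = 28.5 − 27.5 = 1
x=11: ŷ = 1.4 + 2.9·11 = 33.3; e = 32.3 − 33.3 = -1
x=13: ŷ = 1.4 + 2.9·13 = 39.1; e = 38.1 − 39.1 = -1
SSE = 0 + 16 + 1 + 16 + 1 + 1 + 1 = 36
s = √(36/5) = 2.68328
e/s = -1 / 2.68328 = -0.37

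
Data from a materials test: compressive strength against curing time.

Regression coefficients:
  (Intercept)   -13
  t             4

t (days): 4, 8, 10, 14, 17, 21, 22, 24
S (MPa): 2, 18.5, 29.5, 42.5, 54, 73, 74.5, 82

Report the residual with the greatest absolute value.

e = 2.5

t=4: ŷ = -13 + 4·4 = 3; e = 2 − 3 = -1
t=8: ŷ = -13 + 4·8 = 19; e = 18.5 − 19 = -0.5
t=10: ŷ = -13 + 4·10 = 27; e = 29.5 − 27 = 2.5
t=14: ŷ = -13 + 4·14 = 43; e = 42.5 − 43 = -0.5
t=17: ŷ = -13 + 4·17 = 55; e = 54 − 55 = -1
t=21: ŷ = -13 + 4·21 = 71; e = 73 − 71 = 2
t=22: ŷ = -13 + 4·22 = 75; e = 74.5 − 75 = -0.5
t=24: ŷ = -13 + 4·24 = 83; e = 82 − 83 = -1
Largest |e| is 2.5 at t = 10, residual 2.5.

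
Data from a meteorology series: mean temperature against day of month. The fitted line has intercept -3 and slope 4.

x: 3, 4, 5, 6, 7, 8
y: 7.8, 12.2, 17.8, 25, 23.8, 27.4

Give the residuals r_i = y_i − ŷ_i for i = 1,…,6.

x=3: ŷ = -3 + 4·3 = 9; r = 7.8 − 9 = -1.2
x=4: ŷ = -3 + 4·4 = 13; r = 12.2 − 13 = -0.8
x=5: ŷ = -3 + 4·5 = 17; r = 17.8 − 17 = 0.8
x=6: ŷ = -3 + 4·6 = 21; r = 25 − 21 = 4
x=7: ŷ = -3 + 4·7 = 25; r = 23.8 − 25 = -1.2
x=8: ŷ = -3 + 4·8 = 29; r = 27.4 − 29 = -1.6

-1.2, -0.8, 0.8, 4, -1.2, -1.6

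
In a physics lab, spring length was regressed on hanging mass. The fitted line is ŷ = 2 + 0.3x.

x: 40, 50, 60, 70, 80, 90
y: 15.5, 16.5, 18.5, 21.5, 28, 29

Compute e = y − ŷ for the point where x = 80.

ŷ = 2 + 0.3·80 = 26
e = 28 − 26 = 2

e = 2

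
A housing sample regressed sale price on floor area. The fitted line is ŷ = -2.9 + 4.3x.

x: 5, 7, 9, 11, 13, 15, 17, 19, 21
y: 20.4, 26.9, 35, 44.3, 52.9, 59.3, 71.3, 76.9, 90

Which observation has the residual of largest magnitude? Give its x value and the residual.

x=5: ŷ = -2.9 + 4.3·5 = 18.6; e = 20.4 − 18.6 = 1.8
x=7: ŷ = -2.9 + 4.3·7 = 27.2; e = 26.9 − 27.2 = -0.3
x=9: ŷ = -2.9 + 4.3·9 = 35.8; e = 35 − 35.8 = -0.8
x=11: ŷ = -2.9 + 4.3·11 = 44.4; e = 44.3 − 44.4 = -0.1
x=13: ŷ = -2.9 + 4.3·13 = 53; e = 52.9 − 53 = -0.1
x=15: ŷ = -2.9 + 4.3·15 = 61.6; e = 59.3 − 61.6 = -2.3
x=17: ŷ = -2.9 + 4.3·17 = 70.2; e = 71.3 − 70.2 = 1.1
x=19: ŷ = -2.9 + 4.3·19 = 78.8; e = 76.9 − 78.8 = -1.9
x=21: ŷ = -2.9 + 4.3·21 = 87.4; e = 90 − 87.4 = 2.6
Largest |e| is 2.6 at x = 21, residual 2.6.

x = 21, e = 2.6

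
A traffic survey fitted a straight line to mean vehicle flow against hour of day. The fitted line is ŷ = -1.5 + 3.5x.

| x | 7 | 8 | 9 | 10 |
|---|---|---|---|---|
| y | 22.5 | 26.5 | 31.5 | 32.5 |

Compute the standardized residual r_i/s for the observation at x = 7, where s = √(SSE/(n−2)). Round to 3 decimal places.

x=7: ŷ = -1.5 + 3.5·7 = 23; r = 22.5 − 23 = -0.5
x=8: ŷ = -1.5 + 3.5·8 = 26.5; r = 26.5 − 26.5 = 0
x=9: ŷ = -1.5 + 3.5·9 = 30; r = 31.5 − 30 = 1.5
x=10: ŷ = -1.5 + 3.5·10 = 33.5; r = 32.5 − 33.5 = -1
SSE = 0.25 + 0 + 2.25 + 1 = 3.5
s = √(3.5/2) = 1.32288
r/s = -0.5 / 1.32288 = -0.378

-0.378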